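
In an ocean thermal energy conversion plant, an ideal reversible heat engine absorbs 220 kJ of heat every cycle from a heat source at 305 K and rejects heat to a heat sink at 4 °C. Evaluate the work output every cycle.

T_C = 4 °C → 4 + 273.15 = 277.15 K.
The Carnot efficiency is η = 1 − T_C/T_H = 1 − 277.15/305.00 = 0.0913.
W = η·Q_H = 0.0913 × 220 = 20.1 kJ.

W ≈ 20.1 kJ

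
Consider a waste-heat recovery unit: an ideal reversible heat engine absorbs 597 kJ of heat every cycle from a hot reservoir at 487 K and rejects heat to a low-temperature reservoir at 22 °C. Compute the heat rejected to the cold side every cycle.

T_C = 22 °C → 22 + 273.15 = 295.15 K.
η_rev = 1 − T_C/T_H = 1 − 295.15/487.00 = 0.3939.
For a reversible cycle Q_C/Q_H = T_C/T_H, so Q_C = 597 × 295.15/487.00 = 362 kJ.

Q_C ≈ 362 kJ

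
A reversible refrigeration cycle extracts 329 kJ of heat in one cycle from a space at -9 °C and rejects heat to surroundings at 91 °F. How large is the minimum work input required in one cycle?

T_H = 91 °F → (91 − 32) × 5/9 = 32.78 °C = 305.93 K.
T_C = -9 °C → -9 + 273.15 = 264.15 K.
For a reversible refrigerator, COP_R = T_C/(T_H − T_C) = 264.15/41.78 = 6.3227.
W = Q_C/COP_R = 329/6.3227 = 52.03 kJ.

W_in ≈ 52.03 kJ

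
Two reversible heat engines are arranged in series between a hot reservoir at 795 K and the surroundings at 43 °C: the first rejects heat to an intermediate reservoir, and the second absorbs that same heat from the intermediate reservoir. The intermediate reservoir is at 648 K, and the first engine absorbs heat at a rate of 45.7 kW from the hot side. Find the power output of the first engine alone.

T_C = 43 °C → 43 + 273.15 = 316.15 K.
First-stage efficiency η₁ = 1 − T_m/T_H = 1 − 648.00/795.00 = 0.1849.
W₁ = η₁·Q_H = 0.1849 × 45.7 = 8.450 kW.

Ẇ₁ ≈ 8.450 kW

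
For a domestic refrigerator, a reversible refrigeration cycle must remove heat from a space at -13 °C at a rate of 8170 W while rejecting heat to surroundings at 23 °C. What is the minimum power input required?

Ẇ_in ≈ 1130 W

T_H = 23 °C → 23 + 273.15 = 296.15 K.
T_C = -13 °C → -13 + 273.15 = 260.15 K.
The reversible coefficient of performance is COP_R = T_C/(T_H − T_C) = 260.15/36.00 = 7.2264.
W = Q_C/COP_R = 8170/7.2264 = 1130 W.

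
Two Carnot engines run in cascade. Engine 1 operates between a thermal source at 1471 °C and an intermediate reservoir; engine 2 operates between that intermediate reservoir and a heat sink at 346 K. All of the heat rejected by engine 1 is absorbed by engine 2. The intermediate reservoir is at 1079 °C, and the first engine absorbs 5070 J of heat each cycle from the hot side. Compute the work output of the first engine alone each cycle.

W₁ ≈ 1140 J

T_H = 1471 °C → 1471 + 273.15 = 1744.15 K.
T_m = 1079 °C → 1079 + 273.15 = 1352.15 K.
First-stage efficiency η₁ = 1 − T_m/T_H = 1 − 1352.15/1744.15 = 0.2248.
W₁ = η₁·Q_H = 0.2248 × 5070 = 1140 J.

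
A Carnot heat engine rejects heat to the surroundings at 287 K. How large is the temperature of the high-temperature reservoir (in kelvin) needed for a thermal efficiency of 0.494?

T_H ≈ 567.2 K

From η = 1 − T_C/T_H, solving for T_H gives T_H = T_C/(1 − η) = 287.00/(1 − 0.494) = 567.2 K.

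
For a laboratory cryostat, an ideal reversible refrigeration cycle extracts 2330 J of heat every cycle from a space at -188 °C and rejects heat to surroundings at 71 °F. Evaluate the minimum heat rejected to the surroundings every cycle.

T_H = 71 °F → (71 − 32) × 5/9 = 21.67 °C = 294.82 K.
T_C = -188 °C → -188 + 273.15 = 85.15 K.
For a reversible cycle Q_H/Q_C = T_H/T_C, so Q_H = Q_C·T_H/T_C = 2330 × 294.82/85.15 = 8067 J.

Q_H ≈ 8067 J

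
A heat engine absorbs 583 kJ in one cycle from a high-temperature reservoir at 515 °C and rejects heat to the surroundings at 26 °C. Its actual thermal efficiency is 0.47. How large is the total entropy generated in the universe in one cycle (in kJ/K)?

T_H = 515 °C → 515 + 273.15 = 788.15 K.
T_C = 26 °C → 26 + 273.15 = 299.15 K.
W = η·Q_H = 0.47 × 583 = 274.0 kJ, so Q_C = Q_H − W = 309.0 kJ.
The hot reservoir loses entropy Q_H/T_H = 583/788.15 = 0.7397 kJ/K; the cold reservoir gains Q_C/T_C = 309.0/299.15 = 1.033 kJ/K.
ΔS_univ = −Q_H/T_H + Q_C/T_C = 0.2932 kJ/K (> 0, since η = 0.47 < η_Carnot = 0.620).

ΔS_univ ≈ 0.2932 kJ/K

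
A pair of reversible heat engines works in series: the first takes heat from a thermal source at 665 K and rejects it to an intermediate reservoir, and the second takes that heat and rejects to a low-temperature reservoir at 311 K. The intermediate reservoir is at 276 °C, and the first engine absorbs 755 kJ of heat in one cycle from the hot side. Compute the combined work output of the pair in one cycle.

W_total ≈ 401.9 kJ

Two reversible stages in series are equivalent to a single Carnot engine between T_H and T_C, so η_total = 1 − T_C/T_H = 1 − 311.00/665.00 = 0.5323.
W_total = η_total · Q_H = 0.5323 × 755 = 401.9 kJ.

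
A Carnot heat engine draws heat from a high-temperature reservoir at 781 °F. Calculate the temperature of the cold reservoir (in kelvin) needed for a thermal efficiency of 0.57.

T_H = 781 °F → (781 − 32) × 5/9 = 416.11 °C = 689.26 K.
From η = 1 − T_C/T_H, T_C = T_H·(1 − η) = 689.26 × (1 − 0.57) = 296 K.

T_C ≈ 296 K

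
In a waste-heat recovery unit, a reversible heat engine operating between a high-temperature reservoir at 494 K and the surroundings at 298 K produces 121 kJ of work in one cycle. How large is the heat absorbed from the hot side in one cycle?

For a reversible engine, η = 1 − T_C/T_H = 1 − 298.00/494.00 = 0.3968.
Q_H = W/η = 121/0.3968 = 305 kJ.

Q_H ≈ 305 kJ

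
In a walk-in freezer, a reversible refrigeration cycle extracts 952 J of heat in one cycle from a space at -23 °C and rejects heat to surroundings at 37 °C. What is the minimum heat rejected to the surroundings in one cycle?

Q_H ≈ 1180 J

T_H = 37 °C → 37 + 273.15 = 310.15 K.
T_C = -23 °C → -23 + 273.15 = 250.15 K.
For a reversible cycle Q_H/Q_C = T_H/T_C, so Q_H = Q_C·T_H/T_C = 952 × 310.15/250.15 = 1180 J.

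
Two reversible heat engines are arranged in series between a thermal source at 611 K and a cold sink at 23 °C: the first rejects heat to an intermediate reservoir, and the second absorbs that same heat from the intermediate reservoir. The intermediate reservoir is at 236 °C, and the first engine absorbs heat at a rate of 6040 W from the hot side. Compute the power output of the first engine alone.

Ẇ₁ ≈ 1007 W

T_C = 23 °C → 23 + 273.15 = 296.15 K.
T_m = 236 °C → 236 + 273.15 = 509.15 K.
First-stage efficiency η₁ = 1 − T_m/T_H = 1 − 509.15/611.00 = 0.1667.
W₁ = η₁·Q_H = 0.1667 × 6040 = 1007 W.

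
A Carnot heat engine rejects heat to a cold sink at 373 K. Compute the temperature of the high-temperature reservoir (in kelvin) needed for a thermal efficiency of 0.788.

From η = 1 − T_C/T_H, solving for T_H gives T_H = T_C/(1 − η) = 373.00/(1 − 0.788) = 1759 K.

T_H ≈ 1759 K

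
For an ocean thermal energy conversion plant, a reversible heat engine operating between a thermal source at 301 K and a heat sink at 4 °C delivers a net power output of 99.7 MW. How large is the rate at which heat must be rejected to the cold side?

T_C = 4 °C → 4 + 273.15 = 277.15 K.
For a reversible engine, η = 1 − T_C/T_H = 1 − 277.15/301.00 = 0.0792.
Since Q_C/Q_H = T_C/T_H and Q_H = W/η, Q_C = W·T_C/(T_H − T_C) = 99.7 × 277.15/23.85 = 1160 MW.

Q̇_C ≈ 1160 MW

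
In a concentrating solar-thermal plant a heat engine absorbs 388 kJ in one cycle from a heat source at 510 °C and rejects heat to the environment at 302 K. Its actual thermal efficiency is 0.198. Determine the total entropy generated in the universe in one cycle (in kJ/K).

ΔS_univ ≈ 0.535 kJ/K

T_H = 510 °C → 510 + 273.15 = 783.15 K.
W = η·Q_H = 0.198 × 388 = 76.82 kJ, so Q_C = Q_H − W = 311.2 kJ.
The hot reservoir loses entropy Q_H/T_H = 388/783.15 = 0.4954 kJ/K; the cold reservoir gains Q_C/T_C = 311.2/302.00 = 1.030 kJ/K.
ΔS_univ = −Q_H/T_H + Q_C/T_C = 0.535 kJ/K (> 0, since η = 0.198 < η_Carnot = 0.614).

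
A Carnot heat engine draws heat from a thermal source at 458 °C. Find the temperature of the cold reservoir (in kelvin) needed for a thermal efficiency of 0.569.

T_C ≈ 315 K

T_H = 458 °C → 458 + 273.15 = 731.15 K.
From η = 1 − T_C/T_H, T_C = T_H·(1 − η) = 731.15 × (1 − 0.569) = 315 K.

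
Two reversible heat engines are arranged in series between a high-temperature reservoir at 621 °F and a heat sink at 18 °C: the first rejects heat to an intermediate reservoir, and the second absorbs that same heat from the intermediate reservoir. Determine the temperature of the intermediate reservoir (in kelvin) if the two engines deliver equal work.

T_m ≈ 445.8 K

T_H = 621 °F → (621 − 32) × 5/9 = 327.22 °C = 600.37 K.
T_C = 18 °C → 18 + 273.15 = 291.15 K.
For reversible stages Q_m = Q_H·(T_m/T_H). Setting W₁ = Q_H(1 − T_m/T_H) equal to W₂ = Q_m(1 − T_C/T_m) = Q_H·(T_m − T_C)/T_H gives T_H − T_m = T_m − T_C, so T_m = (T_H + T_C)/2 = (600.37 + 291.15)/2 = 445.8 K.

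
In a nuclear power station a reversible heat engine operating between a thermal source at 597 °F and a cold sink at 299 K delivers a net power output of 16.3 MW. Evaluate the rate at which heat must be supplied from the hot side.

Q̇_H ≈ 33.22 MW

T_H = 597 °F → (597 − 32) × 5/9 = 313.89 °C = 587.04 K.
For a reversible engine, η = 1 − T_C/T_H = 1 − 299.00/587.04 = 0.4907.
Q_H = W/η = 16.3/0.4907 = 33.22 MW.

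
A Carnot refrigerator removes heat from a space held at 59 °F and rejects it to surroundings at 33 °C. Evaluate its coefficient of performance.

T_H = 33 °C → 33 + 273.15 = 306.15 K.
T_C = 59 °F → (59 − 32) × 5/9 = 15.00 °C = 288.15 K.
COP_R = T_C/(T_H − T_C) = 288.15/(306.15 − 288.15) = 16.0.

COP_R ≈ 16.0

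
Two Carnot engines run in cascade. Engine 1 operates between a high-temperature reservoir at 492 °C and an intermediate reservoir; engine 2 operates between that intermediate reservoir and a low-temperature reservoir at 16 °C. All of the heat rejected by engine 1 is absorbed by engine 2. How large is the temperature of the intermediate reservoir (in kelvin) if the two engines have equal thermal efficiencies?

T_m ≈ 470.4 K

T_H = 492 °C → 492 + 273.15 = 765.15 K.
T_C = 16 °C → 16 + 273.15 = 289.15 K.
Equal efficiencies require 1 − T_m/T_H = 1 − T_C/T_m, i.e. T_m/T_H = T_C/T_m, so T_m = √(T_H·T_C) = √(765.15 × 289.15) = 470.4 K.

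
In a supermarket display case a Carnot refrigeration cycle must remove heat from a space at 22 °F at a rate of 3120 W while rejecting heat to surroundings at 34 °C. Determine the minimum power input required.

Ẇ_in ≈ 461 W

T_H = 34 °C → 34 + 273.15 = 307.15 K.
T_C = 22 °F → (22 − 32) × 5/9 = -5.56 °C = 267.59 K.
The reversible coefficient of performance is COP_R = T_C/(T_H − T_C) = 267.59/39.56 = 6.7650.
W = Q_C/COP_R = 3120/6.7650 = 461 W.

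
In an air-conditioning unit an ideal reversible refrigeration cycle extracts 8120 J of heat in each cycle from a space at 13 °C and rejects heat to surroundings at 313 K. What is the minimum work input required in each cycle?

T_C = 13 °C → 13 + 273.15 = 286.15 K.
The reversible coefficient of performance is COP_R = T_C/(T_H − T_C) = 286.15/26.85 = 10.6574.
W = Q_C/COP_R = 8120/10.6574 = 762 J.

W_in ≈ 762 J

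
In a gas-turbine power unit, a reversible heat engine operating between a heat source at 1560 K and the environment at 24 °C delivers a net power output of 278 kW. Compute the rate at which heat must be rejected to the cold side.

T_C = 24 °C → 24 + 273.15 = 297.15 K.
Since the cycle is reversible, η = 1 − T_C/T_H = 1 − 297.15/1560.00 = 0.8095.
Since Q_C/Q_H = T_C/T_H and Q_H = W/η, Q_C = W·T_C/(T_H − T_C) = 278 × 297.15/1262.85 = 65.4 kW.

Q̇_C ≈ 65.4 kW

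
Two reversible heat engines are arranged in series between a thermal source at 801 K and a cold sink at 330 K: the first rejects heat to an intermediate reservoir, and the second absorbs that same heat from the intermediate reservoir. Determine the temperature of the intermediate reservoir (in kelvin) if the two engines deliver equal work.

T_m ≈ 566 K

For reversible stages Q_m = Q_H·(T_m/T_H). Setting W₁ = Q_H(1 − T_m/T_H) equal to W₂ = Q_m(1 − T_C/T_m) = Q_H·(T_m − T_C)/T_H gives T_H − T_m = T_m − T_C, so T_m = (T_H + T_C)/2 = (801.00 + 330.00)/2 = 566 K.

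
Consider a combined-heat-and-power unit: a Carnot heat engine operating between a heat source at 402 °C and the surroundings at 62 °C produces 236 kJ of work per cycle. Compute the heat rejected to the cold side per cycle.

T_H = 402 °C → 402 + 273.15 = 675.15 K.
T_C = 62 °C → 62 + 273.15 = 335.15 K.
For a reversible engine, η = 1 − T_C/T_H = 1 − 335.15/675.15 = 0.5036.
Since Q_C/Q_H = T_C/T_H and Q_H = W/η, Q_C = W·T_C/(T_H − T_C) = 236 × 335.15/340.00 = 233 kJ.

Q_C ≈ 233 kJ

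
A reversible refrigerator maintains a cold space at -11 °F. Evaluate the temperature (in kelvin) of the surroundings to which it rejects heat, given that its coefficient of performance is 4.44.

T_C = -11 °F → (-11 − 32) × 5/9 = -23.89 °C = 249.26 K.
COP_R = T_C/(T_H − T_C) ⇒ T_H = T_C·(1 + 1/COP_R) = 249.26 × (1 + 1/4.44) = 305 K.

T_H ≈ 305 K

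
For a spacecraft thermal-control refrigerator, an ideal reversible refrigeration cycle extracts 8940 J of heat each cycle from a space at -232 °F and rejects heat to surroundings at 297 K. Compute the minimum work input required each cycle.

T_C = -232 °F → (-232 − 32) × 5/9 = -146.67 °C = 126.48 K.
Carnot COP: COP_R = T_C/(T_H − T_C) = 126.48/170.52 = 0.7418.
W = Q_C/COP_R = 8940/0.7418 = 12100 J.

W_in ≈ 12100 J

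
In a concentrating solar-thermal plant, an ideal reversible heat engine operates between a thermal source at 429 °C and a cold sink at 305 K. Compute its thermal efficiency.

T_H = 429 °C → 429 + 273.15 = 702.15 K.
Since the cycle is reversible, η = 1 − T_C/T_H = 1 − 305.00/702.15 = 0.566.

η ≈ 0.566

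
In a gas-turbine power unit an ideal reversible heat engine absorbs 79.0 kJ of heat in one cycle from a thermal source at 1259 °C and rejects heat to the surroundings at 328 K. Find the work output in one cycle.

W ≈ 62.1 kJ

T_H = 1259 °C → 1259 + 273.15 = 1532.15 K.
Carnot efficiency: η = 1 − T_C/T_H = 1 − 328.00/1532.15 = 0.7859.
W = η·Q_H = 0.7859 × 79.0 = 62.1 kJ.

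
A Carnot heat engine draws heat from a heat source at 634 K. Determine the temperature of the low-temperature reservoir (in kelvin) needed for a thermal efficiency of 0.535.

From η = 1 − T_C/T_H, T_C = T_H·(1 − η) = 634.00 × (1 − 0.535) = 294.8 K.

T_C ≈ 294.8 K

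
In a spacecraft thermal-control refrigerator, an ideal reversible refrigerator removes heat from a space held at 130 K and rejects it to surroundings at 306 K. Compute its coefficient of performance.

For a reversible refrigerator, COP_R = T_C/(T_H − T_C) = 130.00/(306.00 − 130.00) = 0.7386.

COP_R ≈ 0.7386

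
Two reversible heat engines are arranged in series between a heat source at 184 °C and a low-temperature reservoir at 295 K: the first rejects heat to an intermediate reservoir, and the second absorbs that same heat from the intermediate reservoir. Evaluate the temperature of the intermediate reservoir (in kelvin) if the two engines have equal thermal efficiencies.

T_m ≈ 367.2 K

T_H = 184 °C → 184 + 273.15 = 457.15 K.
Equal efficiencies require 1 − T_m/T_H = 1 − T_C/T_m, i.e. T_m/T_H = T_C/T_m, so T_m = √(T_H·T_C) = √(457.15 × 295.00) = 367.2 K.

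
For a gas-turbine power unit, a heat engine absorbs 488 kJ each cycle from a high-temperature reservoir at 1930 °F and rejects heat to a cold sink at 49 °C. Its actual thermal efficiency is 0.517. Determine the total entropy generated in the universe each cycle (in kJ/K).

T_H = 1930 °F → (1930 − 32) × 5/9 = 1054.44 °C = 1327.59 K.
T_C = 49 °C → 49 + 273.15 = 322.15 K.
W = η·Q_H = 0.517 × 488 = 252.3 kJ, so Q_C = Q_H − W = 235.7 kJ.
The hot reservoir loses entropy Q_H/T_H = 488/1327.59 = 0.3676 kJ/K; the cold reservoir gains Q_C/T_C = 235.7/322.15 = 0.7317 kJ/K.
ΔS_univ = −Q_H/T_H + Q_C/T_C = 0.3641 kJ/K (> 0, since η = 0.517 < η_Carnot = 0.757).

ΔS_univ ≈ 0.3641 kJ/K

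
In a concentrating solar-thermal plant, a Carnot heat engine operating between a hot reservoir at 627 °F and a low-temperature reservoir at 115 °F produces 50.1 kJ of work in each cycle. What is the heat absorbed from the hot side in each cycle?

Q_H ≈ 106 kJ

T_H = 627 °F → (627 − 32) × 5/9 = 330.56 °C = 603.71 K.
T_C = 115 °F → (115 − 32) × 5/9 = 46.11 °C = 319.26 K.
The Carnot efficiency is η = 1 − T_C/T_H = 1 − 319.26/603.71 = 0.4712.
Q_H = W/η = 50.1/0.4712 = 106 kJ.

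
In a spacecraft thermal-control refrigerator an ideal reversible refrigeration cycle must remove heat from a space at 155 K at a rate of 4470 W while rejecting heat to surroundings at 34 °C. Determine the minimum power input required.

T_H = 34 °C → 34 + 273.15 = 307.15 K.
The reversible coefficient of performance is COP_R = T_C/(T_H − T_C) = 155.00/152.15 = 1.0187.
W = Q_C/COP_R = 4470/1.0187 = 4388 W.

Ẇ_in ≈ 4388 W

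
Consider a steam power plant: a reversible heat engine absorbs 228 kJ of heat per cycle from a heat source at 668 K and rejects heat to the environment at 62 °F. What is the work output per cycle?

T_C = 62 °F → (62 − 32) × 5/9 = 16.67 °C = 289.82 K.
For a reversible engine, η = 1 − T_C/T_H = 1 − 289.82/668.00 = 0.5661.
W = η·Q_H = 0.5661 × 228 = 129 kJ.

W ≈ 129 kJ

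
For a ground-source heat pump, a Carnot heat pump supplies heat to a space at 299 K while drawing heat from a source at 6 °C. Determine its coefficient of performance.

COP_HP ≈ 15.1

T_C = 6 °C → 6 + 273.15 = 279.15 K.
The Carnot heat-pump COP is COP_HP = T_H/(T_H − T_C) = 299.00/(299.00 − 279.15) = 15.1.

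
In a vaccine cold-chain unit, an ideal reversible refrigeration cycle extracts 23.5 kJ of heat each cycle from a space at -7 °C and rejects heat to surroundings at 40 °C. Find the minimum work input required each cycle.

T_H = 40 °C → 40 + 273.15 = 313.15 K.
T_C = -7 °C → -7 + 273.15 = 266.15 K.
COP_R = T_C/(T_H − T_C) = 266.15/47.00 = 5.6628.
W = Q_C/COP_R = 23.5/5.6628 = 4.150 kJ.

W_in ≈ 4.150 kJ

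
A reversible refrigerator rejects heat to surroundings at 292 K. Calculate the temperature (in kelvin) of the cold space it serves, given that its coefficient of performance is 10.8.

T_C ≈ 267 K

COP_R = T_C/(T_H − T_C) ⇒ T_C = T_H·COP_R/(1 + COP_R) = 292.00 × 10.8/(1 + 10.8) = 267 K.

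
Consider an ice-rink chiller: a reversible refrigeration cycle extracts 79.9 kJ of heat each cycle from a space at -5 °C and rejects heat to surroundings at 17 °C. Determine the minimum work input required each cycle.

W_in ≈ 6.56 kJ

T_H = 17 °C → 17 + 273.15 = 290.15 K.
T_C = -5 °C → -5 + 273.15 = 268.15 K.
For a reversible refrigerator, COP_R = T_C/(T_H − T_C) = 268.15/22.00 = 12.1886.
W = Q_C/COP_R = 79.9/12.1886 = 6.56 kJ.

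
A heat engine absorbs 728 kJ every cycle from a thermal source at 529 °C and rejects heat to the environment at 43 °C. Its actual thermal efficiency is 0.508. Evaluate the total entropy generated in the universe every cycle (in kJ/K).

ΔS_univ ≈ 0.225 kJ/K

T_H = 529 °C → 529 + 273.15 = 802.15 K.
T_C = 43 °C → 43 + 273.15 = 316.15 K.
W = η·Q_H = 0.508 × 728 = 369.8 kJ, so Q_C = Q_H − W = 358.2 kJ.
The hot reservoir loses entropy Q_H/T_H = 728/802.15 = 0.9076 kJ/K; the cold reservoir gains Q_C/T_C = 358.2/316.15 = 1.133 kJ/K.
ΔS_univ = −Q_H/T_H + Q_C/T_C = 0.225 kJ/K (> 0, since η = 0.508 < η_Carnot = 0.606).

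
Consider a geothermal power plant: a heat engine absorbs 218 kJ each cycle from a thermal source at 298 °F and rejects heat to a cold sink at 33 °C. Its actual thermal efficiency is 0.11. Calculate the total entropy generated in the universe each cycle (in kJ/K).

T_H = 298 °F → (298 − 32) × 5/9 = 147.78 °C = 420.93 K.
T_C = 33 °C → 33 + 273.15 = 306.15 K.
W = η·Q_H = 0.11 × 218 = 23.98 kJ, so Q_C = Q_H − W = 194.0 kJ.
Entropy balance on the reservoirs: −Q_H/T_H = -0.5179 kJ/K, +Q_C/T_C = 0.6337 kJ/K.
ΔS_univ = −Q_H/T_H + Q_C/T_C = 0.116 kJ/K (> 0, since η = 0.11 < η_Carnot = 0.273).

ΔS_univ ≈ 0.116 kJ/K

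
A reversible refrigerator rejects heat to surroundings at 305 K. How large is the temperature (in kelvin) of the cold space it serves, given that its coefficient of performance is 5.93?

COP_R = T_C/(T_H − T_C) ⇒ T_C = T_H·COP_R/(1 + COP_R) = 305.00 × 5.93/(1 + 5.93) = 261 K.

T_C ≈ 261 K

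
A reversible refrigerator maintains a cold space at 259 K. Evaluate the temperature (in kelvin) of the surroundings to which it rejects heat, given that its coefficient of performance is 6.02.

COP_R = T_C/(T_H − T_C) ⇒ T_H = T_C·(1 + 1/COP_R) = 259.00 × (1 + 1/6.02) = 302 K.

T_H ≈ 302 K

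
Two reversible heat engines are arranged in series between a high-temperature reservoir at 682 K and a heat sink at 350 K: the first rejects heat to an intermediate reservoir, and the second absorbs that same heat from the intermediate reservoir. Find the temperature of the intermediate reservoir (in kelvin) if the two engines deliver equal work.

T_m ≈ 516 K

For reversible stages Q_m = Q_H·(T_m/T_H). Setting W₁ = Q_H(1 − T_m/T_H) equal to W₂ = Q_m(1 − T_C/T_m) = Q_H·(T_m − T_C)/T_H gives T_H − T_m = T_m − T_C, so T_m = (T_H + T_C)/2 = (682.00 + 350.00)/2 = 516 K.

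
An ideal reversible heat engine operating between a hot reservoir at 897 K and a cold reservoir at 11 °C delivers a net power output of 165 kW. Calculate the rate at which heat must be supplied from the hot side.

Q̇_H ≈ 242 kW

T_C = 11 °C → 11 + 273.15 = 284.15 K.
The Carnot efficiency is η = 1 − T_C/T_H = 1 − 284.15/897.00 = 0.6832.
Q_H = W/η = 165/0.6832 = 242 kW.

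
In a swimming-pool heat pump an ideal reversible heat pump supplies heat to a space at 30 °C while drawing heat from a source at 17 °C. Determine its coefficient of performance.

T_H = 30 °C → 30 + 273.15 = 303.15 K.
T_C = 17 °C → 17 + 273.15 = 290.15 K.
The Carnot heat-pump COP is COP_HP = T_H/(T_H − T_C) = 303.15/(303.15 − 290.15) = 23.3.

COP_HP ≈ 23.3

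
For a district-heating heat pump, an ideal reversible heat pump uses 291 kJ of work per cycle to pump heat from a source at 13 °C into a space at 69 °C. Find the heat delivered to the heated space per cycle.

T_H = 69 °C → 69 + 273.15 = 342.15 K.
T_C = 13 °C → 13 + 273.15 = 286.15 K.
The Carnot heat-pump COP is COP_HP = T_H/(T_H − T_C) = 342.15/56.00 = 6.1098.
Q_H = COP_HP · W = 6.1098 × 291 = 1780 kJ.

Q_H ≈ 1780 kJ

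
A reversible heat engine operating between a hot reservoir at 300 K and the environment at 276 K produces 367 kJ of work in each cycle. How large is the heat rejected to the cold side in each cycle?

For a reversible engine, η = 1 − T_C/T_H = 1 − 276.00/300.00 = 0.0800.
Since Q_C/Q_H = T_C/T_H and Q_H = W/η, Q_C = W·T_C/(T_H − T_C) = 367 × 276.00/24.00 = 4221 kJ.

Q_C ≈ 4221 kJ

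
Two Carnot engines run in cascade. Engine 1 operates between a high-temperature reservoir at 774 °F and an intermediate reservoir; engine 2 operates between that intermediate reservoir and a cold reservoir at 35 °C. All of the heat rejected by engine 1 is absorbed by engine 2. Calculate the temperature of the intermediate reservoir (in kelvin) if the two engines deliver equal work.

T_H = 774 °F → (774 − 32) × 5/9 = 412.22 °C = 685.37 K.
T_C = 35 °C → 35 + 273.15 = 308.15 K.
For reversible stages Q_m = Q_H·(T_m/T_H). Setting W₁ = Q_H(1 − T_m/T_H) equal to W₂ = Q_m(1 − T_C/T_m) = Q_H·(T_m − T_C)/T_H gives T_H − T_m = T_m − T_C, so T_m = (T_H + T_C)/2 = (685.37 + 308.15)/2 = 496.8 K.

T_m ≈ 496.8 K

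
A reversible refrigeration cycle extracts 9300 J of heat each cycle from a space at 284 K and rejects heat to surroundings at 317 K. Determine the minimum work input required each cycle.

Carnot COP: COP_R = T_C/(T_H − T_C) = 284.00/33.00 = 8.6061.
W = Q_C/COP_R = 9300/8.6061 = 1080 J.

W_in ≈ 1080 J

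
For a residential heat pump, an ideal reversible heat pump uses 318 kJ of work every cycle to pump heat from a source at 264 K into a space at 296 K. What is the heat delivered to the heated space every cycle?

Q_H ≈ 2940 kJ

For a reversible heat pump, COP_HP = T_H/(T_H − T_C) = 296.00/32.00 = 9.2500.
Q_H = COP_HP · W = 9.2500 × 318 = 2940 kJ.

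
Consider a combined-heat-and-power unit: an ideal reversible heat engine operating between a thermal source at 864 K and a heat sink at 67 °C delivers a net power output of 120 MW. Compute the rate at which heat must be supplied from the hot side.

T_C = 67 °C → 67 + 273.15 = 340.15 K.
η_rev = 1 − T_C/T_H = 1 − 340.15/864.00 = 0.6063.
Q_H = W/η = 120/0.6063 = 198 MW.

Q̇_H ≈ 198 MW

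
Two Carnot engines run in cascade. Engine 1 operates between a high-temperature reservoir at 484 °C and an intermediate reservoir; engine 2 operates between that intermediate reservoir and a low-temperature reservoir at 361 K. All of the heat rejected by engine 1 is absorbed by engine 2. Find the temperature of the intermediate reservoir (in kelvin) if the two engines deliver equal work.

T_m ≈ 559 K

T_H = 484 °C → 484 + 273.15 = 757.15 K.
For reversible stages Q_m = Q_H·(T_m/T_H). Setting W₁ = Q_H(1 − T_m/T_H) equal to W₂ = Q_m(1 − T_C/T_m) = Q_H·(T_m − T_C)/T_H gives T_H − T_m = T_m − T_C, so T_m = (T_H + T_C)/2 = (757.15 + 361.00)/2 = 559 K.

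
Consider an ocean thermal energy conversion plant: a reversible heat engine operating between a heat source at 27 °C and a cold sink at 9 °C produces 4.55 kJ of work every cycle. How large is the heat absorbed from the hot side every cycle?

T_H = 27 °C → 27 + 273.15 = 300.15 K.
T_C = 9 °C → 9 + 273.15 = 282.15 K.
η_rev = 1 − T_C/T_H = 1 − 282.15/300.15 = 0.0600.
Q_H = W/η = 4.55/0.0600 = 75.9 kJ.

Q_H ≈ 75.9 kJ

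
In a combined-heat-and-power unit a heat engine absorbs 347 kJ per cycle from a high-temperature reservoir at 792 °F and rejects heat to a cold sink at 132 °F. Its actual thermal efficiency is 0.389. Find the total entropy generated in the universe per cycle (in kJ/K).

T_H = 792 °F → (792 − 32) × 5/9 = 422.22 °C = 695.37 K.
T_C = 132 °F → (132 − 32) × 5/9 = 55.56 °C = 328.71 K.
W = η·Q_H = 0.389 × 347 = 135.0 kJ, so Q_C = Q_H − W = 212.0 kJ.
Entropy balance on the reservoirs: −Q_H/T_H = -0.4990 kJ/K, +Q_C/T_C = 0.6450 kJ/K.
ΔS_univ = −Q_H/T_H + Q_C/T_C = 0.146 kJ/K (> 0, since η = 0.389 < η_Carnot = 0.527).

ΔS_univ ≈ 0.146 kJ/K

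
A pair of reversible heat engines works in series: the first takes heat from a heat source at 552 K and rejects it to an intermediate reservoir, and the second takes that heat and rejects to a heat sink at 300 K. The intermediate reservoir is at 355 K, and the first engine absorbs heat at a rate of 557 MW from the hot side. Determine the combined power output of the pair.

Ẇ_total ≈ 254 MW

Two reversible stages in series are equivalent to a single Carnot engine between T_H and T_C, so η_total = 1 − T_C/T_H = 1 − 300.00/552.00 = 0.4565.
W_total = η_total · Q_H = 0.4565 × 557 = 254 MW.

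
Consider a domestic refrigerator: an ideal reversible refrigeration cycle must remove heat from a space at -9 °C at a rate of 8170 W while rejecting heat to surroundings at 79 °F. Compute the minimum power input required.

Ẇ_in ≈ 1090 W

T_H = 79 °F → (79 − 32) × 5/9 = 26.11 °C = 299.26 K.
T_C = -9 °C → -9 + 273.15 = 264.15 K.
Carnot COP: COP_R = T_C/(T_H − T_C) = 264.15/35.11 = 7.5233.
W = Q_C/COP_R = 8170/7.5233 = 1090 W.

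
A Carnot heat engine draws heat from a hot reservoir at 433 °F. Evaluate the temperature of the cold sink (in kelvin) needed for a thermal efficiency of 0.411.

T_H = 433 °F → (433 − 32) × 5/9 = 222.78 °C = 495.93 K.
From η = 1 − T_C/T_H, T_C = T_H·(1 − η) = 495.93 × (1 − 0.411) = 292 K.

T_C ≈ 292 K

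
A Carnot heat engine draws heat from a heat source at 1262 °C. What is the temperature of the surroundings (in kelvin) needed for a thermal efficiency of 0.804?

T_C ≈ 301 K

T_H = 1262 °C → 1262 + 273.15 = 1535.15 K.
From η = 1 − T_C/T_H, T_C = T_H·(1 − η) = 1535.15 × (1 − 0.804) = 301 K.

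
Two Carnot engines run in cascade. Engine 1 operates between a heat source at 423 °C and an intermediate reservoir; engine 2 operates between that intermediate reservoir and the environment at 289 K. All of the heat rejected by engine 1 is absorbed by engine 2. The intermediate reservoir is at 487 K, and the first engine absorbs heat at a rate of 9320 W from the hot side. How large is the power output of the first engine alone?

T_H = 423 °C → 423 + 273.15 = 696.15 K.
First-stage efficiency η₁ = 1 − T_m/T_H = 1 − 487.00/696.15 = 0.3004.
W₁ = η₁·Q_H = 0.3004 × 9320 = 2800 W.

Ẇ₁ ≈ 2800 W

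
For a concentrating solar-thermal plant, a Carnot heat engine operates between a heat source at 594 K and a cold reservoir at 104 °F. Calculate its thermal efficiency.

η ≈ 0.473

T_C = 104 °F → (104 − 32) × 5/9 = 40.00 °C = 313.15 K.
The Carnot efficiency is η = 1 − T_C/T_H = 1 − 313.15/594.00 = 0.473.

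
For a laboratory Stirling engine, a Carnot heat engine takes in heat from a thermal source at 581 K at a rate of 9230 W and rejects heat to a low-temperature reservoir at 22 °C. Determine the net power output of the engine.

Ẇ ≈ 4541 W

T_C = 22 °C → 22 + 273.15 = 295.15 K.
The Carnot efficiency is η = 1 − T_C/T_H = 1 − 295.15/581.00 = 0.4920.
W = η·Q_H = 0.4920 × 9230 = 4541 W.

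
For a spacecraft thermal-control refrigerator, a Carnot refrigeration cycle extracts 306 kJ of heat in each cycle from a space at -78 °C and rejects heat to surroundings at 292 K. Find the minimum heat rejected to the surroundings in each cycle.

T_C = -78 °C → -78 + 273.15 = 195.15 K.
For a reversible cycle Q_H/Q_C = T_H/T_C, so Q_H = Q_C·T_H/T_C = 306 × 292.00/195.15 = 458 kJ.

Q_H ≈ 458 kJ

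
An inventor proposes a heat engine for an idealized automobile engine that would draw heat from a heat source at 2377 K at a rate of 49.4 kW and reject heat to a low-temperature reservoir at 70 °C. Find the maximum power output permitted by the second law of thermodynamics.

T_C = 70 °C → 70 + 273.15 = 343.15 K.
By the Carnot theorem, η_max = 1 − T_C/T_H = 1 − 343.15/2377.00 = 0.8556.
W_max = η_max · Q_H = 0.8556 × 49.4 = 42.27 kW.

Ẇ_max ≈ 42.27 kW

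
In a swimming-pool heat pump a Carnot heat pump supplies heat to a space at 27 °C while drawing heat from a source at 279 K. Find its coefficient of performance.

T_H = 27 °C → 27 + 273.15 = 300.15 K.
For a reversible heat pump, COP_HP = T_H/(T_H − T_C) = 300.15/(300.15 − 279.00) = 14.2.

COP_HP ≈ 14.2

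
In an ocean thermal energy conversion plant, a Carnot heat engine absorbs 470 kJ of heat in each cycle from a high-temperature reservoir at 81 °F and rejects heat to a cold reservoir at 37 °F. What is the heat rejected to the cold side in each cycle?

Q_C ≈ 432 kJ

T_H = 81 °F → (81 − 32) × 5/9 = 27.22 °C = 300.37 K.
T_C = 37 °F → (37 − 32) × 5/9 = 2.78 °C = 275.93 K.
Since the cycle is reversible, η = 1 − T_C/T_H = 1 − 275.93/300.37 = 0.0814.
For a reversible cycle Q_C/Q_H = T_C/T_H, so Q_C = 470 × 275.93/300.37 = 432 kJ.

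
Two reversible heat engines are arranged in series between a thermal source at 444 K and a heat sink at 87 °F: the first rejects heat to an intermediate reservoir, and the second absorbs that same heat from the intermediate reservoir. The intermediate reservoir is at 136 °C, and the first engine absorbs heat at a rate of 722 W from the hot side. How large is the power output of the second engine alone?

Ẇ₂ ≈ 171.5 W

T_C = 87 °F → (87 − 32) × 5/9 = 30.56 °C = 303.71 K.
T_m = 136 °C → 136 + 273.15 = 409.15 K.
Heat entering the second stage: Q_m = Q_H·(T_m/T_H) = 722 × 409.15/444.00 = 665.3 W.
Second-stage efficiency η₂ = 1 − T_C/T_m = 1 − 303.71/409.15 = 0.2577, so W₂ = η₂·Q_m = 171.5 W.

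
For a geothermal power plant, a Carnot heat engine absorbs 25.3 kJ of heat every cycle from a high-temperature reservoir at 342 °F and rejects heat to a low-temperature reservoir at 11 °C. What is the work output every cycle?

T_H = 342 °F → (342 − 32) × 5/9 = 172.22 °C = 445.37 K.
T_C = 11 °C → 11 + 273.15 = 284.15 K.
For a reversible engine, η = 1 − T_C/T_H = 1 − 284.15/445.37 = 0.3620.
W = η·Q_H = 0.3620 × 25.3 = 9.158 kJ.

W ≈ 9.158 kJ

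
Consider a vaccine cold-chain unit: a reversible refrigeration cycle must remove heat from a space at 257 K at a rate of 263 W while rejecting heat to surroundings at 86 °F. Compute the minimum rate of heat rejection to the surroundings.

Q̇_H ≈ 310 W

T_H = 86 °F → (86 − 32) × 5/9 = 30.00 °C = 303.15 K.
For a reversible cycle Q_H/Q_C = T_H/T_C, so Q_H = Q_C·T_H/T_C = 263 × 303.15/257.00 = 310 W.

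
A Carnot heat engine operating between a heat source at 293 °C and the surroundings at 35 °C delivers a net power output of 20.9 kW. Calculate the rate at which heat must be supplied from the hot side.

Q̇_H ≈ 45.9 kW

T_H = 293 °C → 293 + 273.15 = 566.15 K.
T_C = 35 °C → 35 + 273.15 = 308.15 K.
η_rev = 1 − T_C/T_H = 1 − 308.15/566.15 = 0.4557.
Q_H = W/η = 20.9/0.4557 = 45.9 kW.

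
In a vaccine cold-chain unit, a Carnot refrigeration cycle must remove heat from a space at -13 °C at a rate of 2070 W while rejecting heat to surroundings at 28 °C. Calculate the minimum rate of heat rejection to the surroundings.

T_H = 28 °C → 28 + 273.15 = 301.15 K.
T_C = -13 °C → -13 + 273.15 = 260.15 K.
For a reversible cycle Q_H/Q_C = T_H/T_C, so Q_H = Q_C·T_H/T_C = 2070 × 301.15/260.15 = 2400 W.

Q̇_H ≈ 2400 W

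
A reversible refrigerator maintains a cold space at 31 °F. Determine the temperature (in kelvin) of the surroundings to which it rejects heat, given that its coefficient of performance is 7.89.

T_C = 31 °F → (31 − 32) × 5/9 = -0.56 °C = 272.59 K.
COP_R = T_C/(T_H − T_C) ⇒ T_H = T_C·(1 + 1/COP_R) = 272.59 × (1 + 1/7.89) = 307 K.

T_H ≈ 307 K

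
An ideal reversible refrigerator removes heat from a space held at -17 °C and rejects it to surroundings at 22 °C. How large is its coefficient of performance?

T_H = 22 °C → 22 + 273.15 = 295.15 K.
T_C = -17 °C → -17 + 273.15 = 256.15 K.
COP_R = T_C/(T_H − T_C) = 256.15/(295.15 − 256.15) = 6.57.

COP_R ≈ 6.57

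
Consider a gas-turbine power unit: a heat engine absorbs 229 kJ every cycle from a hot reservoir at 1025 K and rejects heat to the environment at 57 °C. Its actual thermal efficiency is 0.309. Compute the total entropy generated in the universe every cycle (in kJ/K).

T_C = 57 °C → 57 + 273.15 = 330.15 K.
W = η·Q_H = 0.309 × 229 = 70.76 kJ, so Q_C = Q_H − W = 158.2 kJ.
Entropy balance on the reservoirs: −Q_H/T_H = -0.2234 kJ/K, +Q_C/T_C = 0.4793 kJ/K.
ΔS_univ = −Q_H/T_H + Q_C/T_C = 0.256 kJ/K (> 0, since η = 0.309 < η_Carnot = 0.678).

ΔS_univ ≈ 0.256 kJ/K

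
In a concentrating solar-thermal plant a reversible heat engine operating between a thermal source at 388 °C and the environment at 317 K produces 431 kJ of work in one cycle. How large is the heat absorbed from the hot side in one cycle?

Q_H ≈ 828 kJ

T_H = 388 °C → 388 + 273.15 = 661.15 K.
Since the cycle is reversible, η = 1 − T_C/T_H = 1 − 317.00/661.15 = 0.5205.
Q_H = W/η = 431/0.5205 = 828 kJ.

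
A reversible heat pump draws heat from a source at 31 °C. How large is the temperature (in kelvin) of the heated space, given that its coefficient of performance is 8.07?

T_H ≈ 347 K

T_C = 31 °C → 31 + 273.15 = 304.15 K.
COP_HP = T_H/(T_H − T_C) ⇒ T_H = T_C·COP_HP/(COP_HP − 1) = 304.15 × 8.07/(8.07 − 1) = 347 K.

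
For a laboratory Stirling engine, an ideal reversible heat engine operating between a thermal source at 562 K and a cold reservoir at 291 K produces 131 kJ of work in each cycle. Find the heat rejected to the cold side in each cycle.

Since the cycle is reversible, η = 1 − T_C/T_H = 1 − 291.00/562.00 = 0.4822.
Since Q_C/Q_H = T_C/T_H and Q_H = W/η, Q_C = W·T_C/(T_H − T_C) = 131 × 291.00/271.00 = 140.7 kJ.

Q_C ≈ 140.7 kJ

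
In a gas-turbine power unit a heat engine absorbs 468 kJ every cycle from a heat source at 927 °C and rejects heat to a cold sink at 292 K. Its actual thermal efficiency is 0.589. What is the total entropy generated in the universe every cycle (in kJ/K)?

ΔS_univ ≈ 0.2688 kJ/K

T_H = 927 °C → 927 + 273.15 = 1200.15 K.
W = η·Q_H = 0.589 × 468 = 275.7 kJ, so Q_C = Q_H − W = 192.3 kJ.
Reservoir entropy changes: ΔS_H = −Q_H/T_H = −468/1200.15 = -0.3900 kJ/K and ΔS_C = +Q_C/T_C = 192.3/292.00 = 0.6587 kJ/K.
ΔS_univ = −Q_H/T_H + Q_C/T_C = 0.2688 kJ/K (> 0, since η = 0.589 < η_Carnot = 0.757).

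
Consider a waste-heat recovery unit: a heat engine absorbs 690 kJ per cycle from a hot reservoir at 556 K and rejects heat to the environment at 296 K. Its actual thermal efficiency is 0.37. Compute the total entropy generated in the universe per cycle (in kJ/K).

W = η·Q_H = 0.37 × 690 = 255.3 kJ, so Q_C = Q_H − W = 434.7 kJ.
Reservoir entropy changes: ΔS_H = −Q_H/T_H = −690/556.00 = -1.241 kJ/K and ΔS_C = +Q_C/T_C = 434.7/296.00 = 1.469 kJ/K.
ΔS_univ = −Q_H/T_H + Q_C/T_C = 0.2276 kJ/K (> 0, since η = 0.37 < η_Carnot = 0.468).

ΔS_univ ≈ 0.2276 kJ/K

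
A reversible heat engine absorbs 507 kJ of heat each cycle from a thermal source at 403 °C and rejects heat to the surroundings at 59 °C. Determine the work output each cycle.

T_H = 403 °C → 403 + 273.15 = 676.15 K.
T_C = 59 °C → 59 + 273.15 = 332.15 K.
η_rev = 1 − T_C/T_H = 1 − 332.15/676.15 = 0.5088.
W = η·Q_H = 0.5088 × 507 = 258 kJ.

W ≈ 258 kJ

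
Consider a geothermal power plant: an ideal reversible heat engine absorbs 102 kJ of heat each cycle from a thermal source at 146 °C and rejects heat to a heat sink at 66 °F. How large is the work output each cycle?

W ≈ 30.93 kJ

T_H = 146 °C → 146 + 273.15 = 419.15 K.
T_C = 66 °F → (66 − 32) × 5/9 = 18.89 °C = 292.04 K.
For a reversible engine, η = 1 − T_C/T_H = 1 − 292.04/419.15 = 0.3033.
W = η·Q_H = 0.3033 × 102 = 30.93 kJ.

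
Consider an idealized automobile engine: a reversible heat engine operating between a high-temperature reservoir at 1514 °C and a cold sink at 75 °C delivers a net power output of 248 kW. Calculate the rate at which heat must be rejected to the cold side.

Q̇_C ≈ 60.0 kW

T_H = 1514 °C → 1514 + 273.15 = 1787.15 K.
T_C = 75 °C → 75 + 273.15 = 348.15 K.
For a reversible engine, η = 1 − T_C/T_H = 1 − 348.15/1787.15 = 0.8052.
Since Q_C/Q_H = T_C/T_H and Q_H = W/η, Q_C = W·T_C/(T_H − T_C) = 248 × 348.15/1439.00 = 60.0 kW.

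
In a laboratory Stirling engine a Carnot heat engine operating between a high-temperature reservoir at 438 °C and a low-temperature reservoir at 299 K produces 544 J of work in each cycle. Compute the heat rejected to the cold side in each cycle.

T_H = 438 °C → 438 + 273.15 = 711.15 K.
The Carnot efficiency is η = 1 − T_C/T_H = 1 − 299.00/711.15 = 0.5796.
Since Q_C/Q_H = T_C/T_H and Q_H = W/η, Q_C = W·T_C/(T_H − T_C) = 544 × 299.00/412.15 = 395 J.

Q_C ≈ 395 J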